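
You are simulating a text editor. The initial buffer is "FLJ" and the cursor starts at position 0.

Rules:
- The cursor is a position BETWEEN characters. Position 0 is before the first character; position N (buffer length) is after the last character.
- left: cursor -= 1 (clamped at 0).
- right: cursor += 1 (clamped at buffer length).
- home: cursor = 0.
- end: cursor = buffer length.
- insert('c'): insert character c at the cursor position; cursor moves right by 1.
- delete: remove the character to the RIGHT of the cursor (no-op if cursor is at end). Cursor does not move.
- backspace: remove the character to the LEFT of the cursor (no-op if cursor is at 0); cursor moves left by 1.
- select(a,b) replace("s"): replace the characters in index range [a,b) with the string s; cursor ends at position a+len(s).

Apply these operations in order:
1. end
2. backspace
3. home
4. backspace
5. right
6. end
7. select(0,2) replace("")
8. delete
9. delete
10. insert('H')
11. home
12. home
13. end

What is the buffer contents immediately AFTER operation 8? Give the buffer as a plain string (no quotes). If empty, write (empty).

Answer: (empty)

Derivation:
After op 1 (end): buf='FLJ' cursor=3
After op 2 (backspace): buf='FL' cursor=2
After op 3 (home): buf='FL' cursor=0
After op 4 (backspace): buf='FL' cursor=0
After op 5 (right): buf='FL' cursor=1
After op 6 (end): buf='FL' cursor=2
After op 7 (select(0,2) replace("")): buf='(empty)' cursor=0
After op 8 (delete): buf='(empty)' cursor=0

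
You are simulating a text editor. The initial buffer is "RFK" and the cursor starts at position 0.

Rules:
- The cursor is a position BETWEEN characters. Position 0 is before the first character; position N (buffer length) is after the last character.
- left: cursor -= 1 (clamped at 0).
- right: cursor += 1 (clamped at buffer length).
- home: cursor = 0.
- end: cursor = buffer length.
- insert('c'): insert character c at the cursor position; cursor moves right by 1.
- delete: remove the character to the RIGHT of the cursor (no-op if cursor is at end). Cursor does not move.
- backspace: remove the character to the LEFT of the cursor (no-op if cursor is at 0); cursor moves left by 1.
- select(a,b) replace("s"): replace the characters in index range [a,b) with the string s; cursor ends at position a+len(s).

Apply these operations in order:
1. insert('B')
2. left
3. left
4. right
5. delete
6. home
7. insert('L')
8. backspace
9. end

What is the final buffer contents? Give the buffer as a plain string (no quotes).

After op 1 (insert('B')): buf='BRFK' cursor=1
After op 2 (left): buf='BRFK' cursor=0
After op 3 (left): buf='BRFK' cursor=0
After op 4 (right): buf='BRFK' cursor=1
After op 5 (delete): buf='BFK' cursor=1
After op 6 (home): buf='BFK' cursor=0
After op 7 (insert('L')): buf='LBFK' cursor=1
After op 8 (backspace): buf='BFK' cursor=0
After op 9 (end): buf='BFK' cursor=3

Answer: BFK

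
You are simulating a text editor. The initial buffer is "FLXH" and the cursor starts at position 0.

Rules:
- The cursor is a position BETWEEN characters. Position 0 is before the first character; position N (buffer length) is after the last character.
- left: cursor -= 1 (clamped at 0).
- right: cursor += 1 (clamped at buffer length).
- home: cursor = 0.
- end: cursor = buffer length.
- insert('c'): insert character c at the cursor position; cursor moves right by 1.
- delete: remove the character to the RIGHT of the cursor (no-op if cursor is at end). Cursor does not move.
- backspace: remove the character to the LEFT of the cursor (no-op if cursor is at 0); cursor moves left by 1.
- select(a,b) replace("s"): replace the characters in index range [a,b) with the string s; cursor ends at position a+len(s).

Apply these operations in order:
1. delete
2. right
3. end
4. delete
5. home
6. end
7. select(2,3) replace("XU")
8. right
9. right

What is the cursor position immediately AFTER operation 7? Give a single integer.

Answer: 4

Derivation:
After op 1 (delete): buf='LXH' cursor=0
After op 2 (right): buf='LXH' cursor=1
After op 3 (end): buf='LXH' cursor=3
After op 4 (delete): buf='LXH' cursor=3
After op 5 (home): buf='LXH' cursor=0
After op 6 (end): buf='LXH' cursor=3
After op 7 (select(2,3) replace("XU")): buf='LXXU' cursor=4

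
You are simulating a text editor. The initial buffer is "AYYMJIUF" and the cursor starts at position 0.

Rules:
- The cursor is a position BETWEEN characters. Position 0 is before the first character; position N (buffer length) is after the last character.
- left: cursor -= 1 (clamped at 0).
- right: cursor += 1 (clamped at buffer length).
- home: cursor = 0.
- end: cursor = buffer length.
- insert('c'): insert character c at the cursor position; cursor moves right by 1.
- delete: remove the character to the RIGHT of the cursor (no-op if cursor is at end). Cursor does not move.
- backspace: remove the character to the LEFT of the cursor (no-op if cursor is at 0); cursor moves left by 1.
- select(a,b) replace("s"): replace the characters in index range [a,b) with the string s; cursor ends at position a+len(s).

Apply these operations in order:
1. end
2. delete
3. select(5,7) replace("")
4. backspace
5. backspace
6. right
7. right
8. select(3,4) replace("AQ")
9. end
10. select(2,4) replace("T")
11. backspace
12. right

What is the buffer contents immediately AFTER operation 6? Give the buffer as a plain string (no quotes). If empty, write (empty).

After op 1 (end): buf='AYYMJIUF' cursor=8
After op 2 (delete): buf='AYYMJIUF' cursor=8
After op 3 (select(5,7) replace("")): buf='AYYMJF' cursor=5
After op 4 (backspace): buf='AYYMF' cursor=4
After op 5 (backspace): buf='AYYF' cursor=3
After op 6 (right): buf='AYYF' cursor=4

Answer: AYYF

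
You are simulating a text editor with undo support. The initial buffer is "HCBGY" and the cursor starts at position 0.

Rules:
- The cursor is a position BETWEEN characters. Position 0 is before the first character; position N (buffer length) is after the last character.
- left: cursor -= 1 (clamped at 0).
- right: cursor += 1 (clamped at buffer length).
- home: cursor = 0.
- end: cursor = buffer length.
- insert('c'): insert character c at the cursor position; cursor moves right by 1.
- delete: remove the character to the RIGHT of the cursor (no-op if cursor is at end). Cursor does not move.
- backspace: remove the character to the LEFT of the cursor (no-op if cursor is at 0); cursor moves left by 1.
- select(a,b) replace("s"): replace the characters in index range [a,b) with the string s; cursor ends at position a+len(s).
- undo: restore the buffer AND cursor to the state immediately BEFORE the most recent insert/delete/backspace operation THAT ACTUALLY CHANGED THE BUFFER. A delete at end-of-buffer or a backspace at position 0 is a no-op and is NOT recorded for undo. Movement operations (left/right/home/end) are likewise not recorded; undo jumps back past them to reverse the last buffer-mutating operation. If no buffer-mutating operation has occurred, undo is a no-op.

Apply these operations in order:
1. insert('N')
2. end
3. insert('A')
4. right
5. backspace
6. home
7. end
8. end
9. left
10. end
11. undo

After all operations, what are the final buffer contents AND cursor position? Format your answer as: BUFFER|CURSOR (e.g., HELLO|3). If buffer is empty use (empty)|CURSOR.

Answer: NHCBGYA|7

Derivation:
After op 1 (insert('N')): buf='NHCBGY' cursor=1
After op 2 (end): buf='NHCBGY' cursor=6
After op 3 (insert('A')): buf='NHCBGYA' cursor=7
After op 4 (right): buf='NHCBGYA' cursor=7
After op 5 (backspace): buf='NHCBGY' cursor=6
After op 6 (home): buf='NHCBGY' cursor=0
After op 7 (end): buf='NHCBGY' cursor=6
After op 8 (end): buf='NHCBGY' cursor=6
After op 9 (left): buf='NHCBGY' cursor=5
After op 10 (end): buf='NHCBGY' cursor=6
After op 11 (undo): buf='NHCBGYA' cursor=7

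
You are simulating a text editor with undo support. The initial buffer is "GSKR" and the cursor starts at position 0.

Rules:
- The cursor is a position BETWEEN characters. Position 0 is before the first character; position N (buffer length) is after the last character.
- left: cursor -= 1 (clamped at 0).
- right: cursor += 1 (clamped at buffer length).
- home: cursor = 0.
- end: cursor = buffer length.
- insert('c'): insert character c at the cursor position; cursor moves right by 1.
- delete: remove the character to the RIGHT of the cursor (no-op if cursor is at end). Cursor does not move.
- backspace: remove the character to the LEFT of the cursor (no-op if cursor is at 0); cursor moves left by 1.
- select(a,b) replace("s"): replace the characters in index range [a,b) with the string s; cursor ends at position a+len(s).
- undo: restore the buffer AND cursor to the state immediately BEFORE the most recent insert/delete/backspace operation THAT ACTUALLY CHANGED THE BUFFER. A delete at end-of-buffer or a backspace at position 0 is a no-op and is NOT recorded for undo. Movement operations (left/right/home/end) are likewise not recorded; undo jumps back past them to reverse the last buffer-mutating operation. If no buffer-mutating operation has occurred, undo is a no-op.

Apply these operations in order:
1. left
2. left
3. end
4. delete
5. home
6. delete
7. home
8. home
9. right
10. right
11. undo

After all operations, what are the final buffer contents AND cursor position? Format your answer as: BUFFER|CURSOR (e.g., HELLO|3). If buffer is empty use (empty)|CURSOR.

After op 1 (left): buf='GSKR' cursor=0
After op 2 (left): buf='GSKR' cursor=0
After op 3 (end): buf='GSKR' cursor=4
After op 4 (delete): buf='GSKR' cursor=4
After op 5 (home): buf='GSKR' cursor=0
After op 6 (delete): buf='SKR' cursor=0
After op 7 (home): buf='SKR' cursor=0
After op 8 (home): buf='SKR' cursor=0
After op 9 (right): buf='SKR' cursor=1
After op 10 (right): buf='SKR' cursor=2
After op 11 (undo): buf='GSKR' cursor=0

Answer: GSKR|0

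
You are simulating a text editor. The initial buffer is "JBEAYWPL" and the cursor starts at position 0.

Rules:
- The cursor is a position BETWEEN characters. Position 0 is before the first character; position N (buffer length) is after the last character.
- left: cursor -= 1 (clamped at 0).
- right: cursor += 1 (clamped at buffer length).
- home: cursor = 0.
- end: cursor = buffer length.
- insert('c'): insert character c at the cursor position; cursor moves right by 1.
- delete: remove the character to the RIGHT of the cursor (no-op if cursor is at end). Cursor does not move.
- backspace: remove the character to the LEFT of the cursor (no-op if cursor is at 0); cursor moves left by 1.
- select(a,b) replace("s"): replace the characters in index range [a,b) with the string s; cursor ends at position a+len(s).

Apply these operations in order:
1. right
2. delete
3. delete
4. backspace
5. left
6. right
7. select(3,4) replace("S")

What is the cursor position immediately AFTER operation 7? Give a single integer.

Answer: 4

Derivation:
After op 1 (right): buf='JBEAYWPL' cursor=1
After op 2 (delete): buf='JEAYWPL' cursor=1
After op 3 (delete): buf='JAYWPL' cursor=1
After op 4 (backspace): buf='AYWPL' cursor=0
After op 5 (left): buf='AYWPL' cursor=0
After op 6 (right): buf='AYWPL' cursor=1
After op 7 (select(3,4) replace("S")): buf='AYWSL' cursor=4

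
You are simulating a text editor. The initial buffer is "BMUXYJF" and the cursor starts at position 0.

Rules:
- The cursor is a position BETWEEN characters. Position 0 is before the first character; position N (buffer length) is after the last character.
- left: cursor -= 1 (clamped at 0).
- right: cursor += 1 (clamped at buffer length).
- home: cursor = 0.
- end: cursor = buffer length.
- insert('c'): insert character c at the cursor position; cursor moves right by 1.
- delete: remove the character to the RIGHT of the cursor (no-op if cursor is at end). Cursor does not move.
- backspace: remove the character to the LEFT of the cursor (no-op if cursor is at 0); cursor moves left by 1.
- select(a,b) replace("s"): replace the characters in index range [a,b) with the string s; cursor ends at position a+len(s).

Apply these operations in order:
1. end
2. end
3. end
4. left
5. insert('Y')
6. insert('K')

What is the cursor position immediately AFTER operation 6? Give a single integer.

Answer: 8

Derivation:
After op 1 (end): buf='BMUXYJF' cursor=7
After op 2 (end): buf='BMUXYJF' cursor=7
After op 3 (end): buf='BMUXYJF' cursor=7
After op 4 (left): buf='BMUXYJF' cursor=6
After op 5 (insert('Y')): buf='BMUXYJYF' cursor=7
After op 6 (insert('K')): buf='BMUXYJYKF' cursor=8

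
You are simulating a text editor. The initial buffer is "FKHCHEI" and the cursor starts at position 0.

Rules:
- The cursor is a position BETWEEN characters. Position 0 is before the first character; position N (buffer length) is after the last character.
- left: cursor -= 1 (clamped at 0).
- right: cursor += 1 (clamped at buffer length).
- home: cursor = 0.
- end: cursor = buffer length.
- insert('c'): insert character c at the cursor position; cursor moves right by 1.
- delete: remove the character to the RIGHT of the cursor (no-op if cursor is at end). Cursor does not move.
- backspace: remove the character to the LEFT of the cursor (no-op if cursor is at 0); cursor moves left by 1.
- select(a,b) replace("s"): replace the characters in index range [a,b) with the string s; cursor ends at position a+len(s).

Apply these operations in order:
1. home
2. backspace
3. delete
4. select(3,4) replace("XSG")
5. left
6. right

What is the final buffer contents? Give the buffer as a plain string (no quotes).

After op 1 (home): buf='FKHCHEI' cursor=0
After op 2 (backspace): buf='FKHCHEI' cursor=0
After op 3 (delete): buf='KHCHEI' cursor=0
After op 4 (select(3,4) replace("XSG")): buf='KHCXSGEI' cursor=6
After op 5 (left): buf='KHCXSGEI' cursor=5
After op 6 (right): buf='KHCXSGEI' cursor=6

Answer: KHCXSGEI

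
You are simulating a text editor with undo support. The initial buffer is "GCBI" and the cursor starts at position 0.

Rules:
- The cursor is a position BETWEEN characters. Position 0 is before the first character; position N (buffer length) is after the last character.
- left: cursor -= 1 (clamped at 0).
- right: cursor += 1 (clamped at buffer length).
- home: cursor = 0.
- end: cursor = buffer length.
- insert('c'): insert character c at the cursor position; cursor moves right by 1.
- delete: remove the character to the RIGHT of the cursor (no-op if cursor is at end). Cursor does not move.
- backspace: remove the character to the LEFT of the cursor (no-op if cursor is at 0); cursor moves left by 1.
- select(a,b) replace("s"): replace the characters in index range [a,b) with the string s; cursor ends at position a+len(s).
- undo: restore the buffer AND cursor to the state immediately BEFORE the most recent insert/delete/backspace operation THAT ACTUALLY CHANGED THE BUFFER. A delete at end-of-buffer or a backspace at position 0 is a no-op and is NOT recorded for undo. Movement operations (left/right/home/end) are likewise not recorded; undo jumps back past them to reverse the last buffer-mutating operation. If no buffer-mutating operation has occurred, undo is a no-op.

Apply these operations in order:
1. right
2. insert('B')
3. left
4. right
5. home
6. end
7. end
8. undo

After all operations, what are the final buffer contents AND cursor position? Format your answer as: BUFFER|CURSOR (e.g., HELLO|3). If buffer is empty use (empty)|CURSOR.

After op 1 (right): buf='GCBI' cursor=1
After op 2 (insert('B')): buf='GBCBI' cursor=2
After op 3 (left): buf='GBCBI' cursor=1
After op 4 (right): buf='GBCBI' cursor=2
After op 5 (home): buf='GBCBI' cursor=0
After op 6 (end): buf='GBCBI' cursor=5
After op 7 (end): buf='GBCBI' cursor=5
After op 8 (undo): buf='GCBI' cursor=1

Answer: GCBI|1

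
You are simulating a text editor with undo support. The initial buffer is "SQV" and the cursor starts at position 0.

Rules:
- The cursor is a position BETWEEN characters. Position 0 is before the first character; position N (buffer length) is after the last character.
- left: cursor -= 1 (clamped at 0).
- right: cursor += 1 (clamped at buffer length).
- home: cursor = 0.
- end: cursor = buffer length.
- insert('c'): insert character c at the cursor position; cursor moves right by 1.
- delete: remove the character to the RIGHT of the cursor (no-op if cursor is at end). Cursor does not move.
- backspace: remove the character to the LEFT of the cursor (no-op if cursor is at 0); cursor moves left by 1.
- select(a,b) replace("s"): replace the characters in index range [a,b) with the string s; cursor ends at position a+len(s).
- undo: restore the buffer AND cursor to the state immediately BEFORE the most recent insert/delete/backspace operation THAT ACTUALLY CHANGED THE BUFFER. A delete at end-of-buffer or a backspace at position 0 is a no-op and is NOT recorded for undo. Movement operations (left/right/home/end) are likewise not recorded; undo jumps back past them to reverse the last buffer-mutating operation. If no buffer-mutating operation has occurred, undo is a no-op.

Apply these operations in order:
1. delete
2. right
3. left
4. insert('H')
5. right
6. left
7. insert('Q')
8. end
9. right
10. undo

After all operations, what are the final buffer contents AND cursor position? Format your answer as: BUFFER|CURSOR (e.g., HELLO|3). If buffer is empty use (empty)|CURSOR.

After op 1 (delete): buf='QV' cursor=0
After op 2 (right): buf='QV' cursor=1
After op 3 (left): buf='QV' cursor=0
After op 4 (insert('H')): buf='HQV' cursor=1
After op 5 (right): buf='HQV' cursor=2
After op 6 (left): buf='HQV' cursor=1
After op 7 (insert('Q')): buf='HQQV' cursor=2
After op 8 (end): buf='HQQV' cursor=4
After op 9 (right): buf='HQQV' cursor=4
After op 10 (undo): buf='HQV' cursor=1

Answer: HQV|1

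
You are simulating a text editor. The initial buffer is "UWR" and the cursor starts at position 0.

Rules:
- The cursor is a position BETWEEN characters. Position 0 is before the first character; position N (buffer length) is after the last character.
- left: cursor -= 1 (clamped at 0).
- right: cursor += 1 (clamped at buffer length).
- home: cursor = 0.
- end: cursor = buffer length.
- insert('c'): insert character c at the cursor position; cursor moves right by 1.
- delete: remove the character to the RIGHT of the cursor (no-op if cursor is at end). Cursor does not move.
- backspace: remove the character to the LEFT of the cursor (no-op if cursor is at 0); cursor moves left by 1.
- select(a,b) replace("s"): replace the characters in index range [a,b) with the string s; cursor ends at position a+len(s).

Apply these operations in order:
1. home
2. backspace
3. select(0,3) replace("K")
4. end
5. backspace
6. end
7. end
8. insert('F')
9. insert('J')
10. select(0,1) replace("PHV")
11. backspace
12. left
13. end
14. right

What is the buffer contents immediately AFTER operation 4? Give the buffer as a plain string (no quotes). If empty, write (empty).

After op 1 (home): buf='UWR' cursor=0
After op 2 (backspace): buf='UWR' cursor=0
After op 3 (select(0,3) replace("K")): buf='K' cursor=1
After op 4 (end): buf='K' cursor=1

Answer: K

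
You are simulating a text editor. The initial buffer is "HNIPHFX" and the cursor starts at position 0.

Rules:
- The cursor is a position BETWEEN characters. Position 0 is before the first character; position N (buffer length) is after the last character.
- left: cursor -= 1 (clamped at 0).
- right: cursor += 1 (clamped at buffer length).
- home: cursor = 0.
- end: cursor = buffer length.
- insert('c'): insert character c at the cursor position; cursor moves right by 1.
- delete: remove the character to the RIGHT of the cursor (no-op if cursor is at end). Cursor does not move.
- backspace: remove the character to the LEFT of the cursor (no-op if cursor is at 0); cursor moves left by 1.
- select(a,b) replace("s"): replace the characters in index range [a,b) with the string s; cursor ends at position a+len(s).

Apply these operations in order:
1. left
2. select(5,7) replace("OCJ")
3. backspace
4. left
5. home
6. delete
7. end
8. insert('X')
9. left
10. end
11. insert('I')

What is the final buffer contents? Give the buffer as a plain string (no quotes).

Answer: NIPHOCXI

Derivation:
After op 1 (left): buf='HNIPHFX' cursor=0
After op 2 (select(5,7) replace("OCJ")): buf='HNIPHOCJ' cursor=8
After op 3 (backspace): buf='HNIPHOC' cursor=7
After op 4 (left): buf='HNIPHOC' cursor=6
After op 5 (home): buf='HNIPHOC' cursor=0
After op 6 (delete): buf='NIPHOC' cursor=0
After op 7 (end): buf='NIPHOC' cursor=6
After op 8 (insert('X')): buf='NIPHOCX' cursor=7
After op 9 (left): buf='NIPHOCX' cursor=6
After op 10 (end): buf='NIPHOCX' cursor=7
After op 11 (insert('I')): buf='NIPHOCXI' cursor=8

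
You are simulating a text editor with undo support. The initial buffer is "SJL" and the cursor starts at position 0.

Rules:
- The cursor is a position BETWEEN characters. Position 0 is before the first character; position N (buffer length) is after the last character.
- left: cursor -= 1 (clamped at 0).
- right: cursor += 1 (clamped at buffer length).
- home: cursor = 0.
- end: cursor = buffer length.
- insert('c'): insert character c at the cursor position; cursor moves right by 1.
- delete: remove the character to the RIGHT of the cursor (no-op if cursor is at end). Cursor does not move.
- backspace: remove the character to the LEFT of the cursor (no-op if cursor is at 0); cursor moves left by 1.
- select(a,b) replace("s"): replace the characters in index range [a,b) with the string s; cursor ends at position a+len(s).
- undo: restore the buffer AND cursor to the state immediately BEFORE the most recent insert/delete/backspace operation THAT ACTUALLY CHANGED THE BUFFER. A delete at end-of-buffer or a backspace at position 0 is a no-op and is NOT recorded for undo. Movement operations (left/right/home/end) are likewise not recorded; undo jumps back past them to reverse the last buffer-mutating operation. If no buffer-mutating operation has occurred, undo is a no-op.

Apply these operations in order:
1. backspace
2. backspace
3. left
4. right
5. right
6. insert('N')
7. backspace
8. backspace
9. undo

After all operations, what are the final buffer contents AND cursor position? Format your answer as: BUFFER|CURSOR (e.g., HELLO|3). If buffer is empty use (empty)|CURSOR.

Answer: SJL|2

Derivation:
After op 1 (backspace): buf='SJL' cursor=0
After op 2 (backspace): buf='SJL' cursor=0
After op 3 (left): buf='SJL' cursor=0
After op 4 (right): buf='SJL' cursor=1
After op 5 (right): buf='SJL' cursor=2
After op 6 (insert('N')): buf='SJNL' cursor=3
After op 7 (backspace): buf='SJL' cursor=2
After op 8 (backspace): buf='SL' cursor=1
After op 9 (undo): buf='SJL' cursor=2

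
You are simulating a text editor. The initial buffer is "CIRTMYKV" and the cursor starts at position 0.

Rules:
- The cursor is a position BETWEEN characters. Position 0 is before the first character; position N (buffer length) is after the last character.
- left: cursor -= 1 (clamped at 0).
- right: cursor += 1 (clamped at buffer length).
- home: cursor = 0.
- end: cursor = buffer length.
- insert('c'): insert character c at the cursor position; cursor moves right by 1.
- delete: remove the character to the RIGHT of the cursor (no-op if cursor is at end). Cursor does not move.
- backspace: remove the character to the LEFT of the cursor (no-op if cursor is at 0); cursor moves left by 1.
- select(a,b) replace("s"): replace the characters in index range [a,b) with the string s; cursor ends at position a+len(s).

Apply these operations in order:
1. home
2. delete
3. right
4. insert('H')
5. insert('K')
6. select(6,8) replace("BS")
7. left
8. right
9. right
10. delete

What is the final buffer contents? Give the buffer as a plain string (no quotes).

After op 1 (home): buf='CIRTMYKV' cursor=0
After op 2 (delete): buf='IRTMYKV' cursor=0
After op 3 (right): buf='IRTMYKV' cursor=1
After op 4 (insert('H')): buf='IHRTMYKV' cursor=2
After op 5 (insert('K')): buf='IHKRTMYKV' cursor=3
After op 6 (select(6,8) replace("BS")): buf='IHKRTMBSV' cursor=8
After op 7 (left): buf='IHKRTMBSV' cursor=7
After op 8 (right): buf='IHKRTMBSV' cursor=8
After op 9 (right): buf='IHKRTMBSV' cursor=9
After op 10 (delete): buf='IHKRTMBSV' cursor=9

Answer: IHKRTMBSV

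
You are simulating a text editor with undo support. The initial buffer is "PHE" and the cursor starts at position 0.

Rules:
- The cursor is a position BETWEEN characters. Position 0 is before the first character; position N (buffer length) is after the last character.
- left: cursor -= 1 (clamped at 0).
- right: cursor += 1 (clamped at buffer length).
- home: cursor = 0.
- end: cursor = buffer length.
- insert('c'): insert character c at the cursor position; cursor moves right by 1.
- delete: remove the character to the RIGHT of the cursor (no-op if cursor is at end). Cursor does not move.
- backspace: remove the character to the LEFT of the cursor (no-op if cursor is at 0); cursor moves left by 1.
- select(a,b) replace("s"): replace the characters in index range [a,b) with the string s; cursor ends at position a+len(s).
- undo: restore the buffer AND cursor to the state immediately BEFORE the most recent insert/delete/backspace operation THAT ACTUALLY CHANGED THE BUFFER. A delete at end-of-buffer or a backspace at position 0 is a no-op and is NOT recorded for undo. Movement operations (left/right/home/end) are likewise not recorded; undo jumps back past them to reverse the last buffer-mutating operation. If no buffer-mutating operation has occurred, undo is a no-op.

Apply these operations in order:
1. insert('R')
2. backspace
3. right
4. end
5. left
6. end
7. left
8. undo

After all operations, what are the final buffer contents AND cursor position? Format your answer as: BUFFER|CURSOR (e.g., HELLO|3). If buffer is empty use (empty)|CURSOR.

Answer: RPHE|1

Derivation:
After op 1 (insert('R')): buf='RPHE' cursor=1
After op 2 (backspace): buf='PHE' cursor=0
After op 3 (right): buf='PHE' cursor=1
After op 4 (end): buf='PHE' cursor=3
After op 5 (left): buf='PHE' cursor=2
After op 6 (end): buf='PHE' cursor=3
After op 7 (left): buf='PHE' cursor=2
After op 8 (undo): buf='RPHE' cursor=1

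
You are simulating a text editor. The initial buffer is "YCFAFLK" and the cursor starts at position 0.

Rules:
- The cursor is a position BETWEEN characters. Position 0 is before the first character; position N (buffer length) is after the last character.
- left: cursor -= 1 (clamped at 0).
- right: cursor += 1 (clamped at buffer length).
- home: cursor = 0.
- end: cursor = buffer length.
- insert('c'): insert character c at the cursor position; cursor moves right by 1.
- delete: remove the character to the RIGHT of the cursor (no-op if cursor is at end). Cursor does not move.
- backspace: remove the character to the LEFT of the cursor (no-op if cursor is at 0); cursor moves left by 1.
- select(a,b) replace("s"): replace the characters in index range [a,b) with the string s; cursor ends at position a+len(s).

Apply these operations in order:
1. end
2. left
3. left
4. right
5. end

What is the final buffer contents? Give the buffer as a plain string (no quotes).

Answer: YCFAFLK

Derivation:
After op 1 (end): buf='YCFAFLK' cursor=7
After op 2 (left): buf='YCFAFLK' cursor=6
After op 3 (left): buf='YCFAFLK' cursor=5
After op 4 (right): buf='YCFAFLK' cursor=6
After op 5 (end): buf='YCFAFLK' cursor=7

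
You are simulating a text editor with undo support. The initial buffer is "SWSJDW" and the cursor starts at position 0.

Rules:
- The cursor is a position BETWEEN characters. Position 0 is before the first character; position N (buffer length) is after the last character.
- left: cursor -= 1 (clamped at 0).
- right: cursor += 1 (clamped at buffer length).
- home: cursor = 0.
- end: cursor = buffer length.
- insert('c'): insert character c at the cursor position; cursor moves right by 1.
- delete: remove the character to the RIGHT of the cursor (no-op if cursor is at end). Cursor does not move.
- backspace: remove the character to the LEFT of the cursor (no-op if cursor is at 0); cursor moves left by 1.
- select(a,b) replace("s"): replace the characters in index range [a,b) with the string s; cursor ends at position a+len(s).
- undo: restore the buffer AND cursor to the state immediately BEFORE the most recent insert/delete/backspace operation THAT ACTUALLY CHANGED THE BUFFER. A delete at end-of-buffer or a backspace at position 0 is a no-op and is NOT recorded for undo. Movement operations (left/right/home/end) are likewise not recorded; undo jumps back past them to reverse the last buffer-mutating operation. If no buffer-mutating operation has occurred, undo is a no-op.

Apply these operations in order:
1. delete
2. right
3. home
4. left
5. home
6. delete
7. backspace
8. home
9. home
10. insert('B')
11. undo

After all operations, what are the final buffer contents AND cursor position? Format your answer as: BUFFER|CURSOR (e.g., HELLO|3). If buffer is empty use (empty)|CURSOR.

After op 1 (delete): buf='WSJDW' cursor=0
After op 2 (right): buf='WSJDW' cursor=1
After op 3 (home): buf='WSJDW' cursor=0
After op 4 (left): buf='WSJDW' cursor=0
After op 5 (home): buf='WSJDW' cursor=0
After op 6 (delete): buf='SJDW' cursor=0
After op 7 (backspace): buf='SJDW' cursor=0
After op 8 (home): buf='SJDW' cursor=0
After op 9 (home): buf='SJDW' cursor=0
After op 10 (insert('B')): buf='BSJDW' cursor=1
After op 11 (undo): buf='SJDW' cursor=0

Answer: SJDW|0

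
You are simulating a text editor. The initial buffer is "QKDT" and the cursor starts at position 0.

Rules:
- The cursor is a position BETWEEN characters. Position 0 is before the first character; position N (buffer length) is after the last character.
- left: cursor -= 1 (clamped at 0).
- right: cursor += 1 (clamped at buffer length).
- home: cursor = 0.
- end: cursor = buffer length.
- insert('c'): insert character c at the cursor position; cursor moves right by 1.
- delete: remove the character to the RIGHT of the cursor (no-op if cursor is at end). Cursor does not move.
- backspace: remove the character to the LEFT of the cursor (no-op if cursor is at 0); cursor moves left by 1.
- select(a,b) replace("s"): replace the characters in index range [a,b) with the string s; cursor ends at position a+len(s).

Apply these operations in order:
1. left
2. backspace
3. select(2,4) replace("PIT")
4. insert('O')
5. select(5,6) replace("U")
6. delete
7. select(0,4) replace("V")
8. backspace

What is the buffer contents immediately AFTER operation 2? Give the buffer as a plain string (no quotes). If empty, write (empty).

Answer: QKDT

Derivation:
After op 1 (left): buf='QKDT' cursor=0
After op 2 (backspace): buf='QKDT' cursor=0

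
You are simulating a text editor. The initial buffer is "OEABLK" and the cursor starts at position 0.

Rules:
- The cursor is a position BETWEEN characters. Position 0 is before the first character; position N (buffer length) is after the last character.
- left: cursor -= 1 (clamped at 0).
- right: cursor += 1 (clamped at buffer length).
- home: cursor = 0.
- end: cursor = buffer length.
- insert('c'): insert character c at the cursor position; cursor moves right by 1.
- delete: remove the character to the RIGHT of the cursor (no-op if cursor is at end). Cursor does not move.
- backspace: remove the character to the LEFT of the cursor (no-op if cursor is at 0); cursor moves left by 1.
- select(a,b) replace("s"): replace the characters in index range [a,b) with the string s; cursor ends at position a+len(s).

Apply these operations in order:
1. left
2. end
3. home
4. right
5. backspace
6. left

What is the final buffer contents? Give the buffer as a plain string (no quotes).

Answer: EABLK

Derivation:
After op 1 (left): buf='OEABLK' cursor=0
After op 2 (end): buf='OEABLK' cursor=6
After op 3 (home): buf='OEABLK' cursor=0
After op 4 (right): buf='OEABLK' cursor=1
After op 5 (backspace): buf='EABLK' cursor=0
After op 6 (left): buf='EABLK' cursor=0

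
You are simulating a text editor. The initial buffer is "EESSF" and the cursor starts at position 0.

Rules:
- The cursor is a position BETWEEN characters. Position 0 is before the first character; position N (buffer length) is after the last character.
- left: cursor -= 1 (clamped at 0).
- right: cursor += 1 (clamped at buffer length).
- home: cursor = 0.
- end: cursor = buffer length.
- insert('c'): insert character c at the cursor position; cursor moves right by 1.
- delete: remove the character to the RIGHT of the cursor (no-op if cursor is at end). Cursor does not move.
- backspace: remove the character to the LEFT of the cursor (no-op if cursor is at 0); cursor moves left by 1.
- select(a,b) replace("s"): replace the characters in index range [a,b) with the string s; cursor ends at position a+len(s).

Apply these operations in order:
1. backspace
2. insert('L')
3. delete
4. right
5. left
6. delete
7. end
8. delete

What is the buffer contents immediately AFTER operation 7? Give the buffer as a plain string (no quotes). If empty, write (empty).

After op 1 (backspace): buf='EESSF' cursor=0
After op 2 (insert('L')): buf='LEESSF' cursor=1
After op 3 (delete): buf='LESSF' cursor=1
After op 4 (right): buf='LESSF' cursor=2
After op 5 (left): buf='LESSF' cursor=1
After op 6 (delete): buf='LSSF' cursor=1
After op 7 (end): buf='LSSF' cursor=4

Answer: LSSF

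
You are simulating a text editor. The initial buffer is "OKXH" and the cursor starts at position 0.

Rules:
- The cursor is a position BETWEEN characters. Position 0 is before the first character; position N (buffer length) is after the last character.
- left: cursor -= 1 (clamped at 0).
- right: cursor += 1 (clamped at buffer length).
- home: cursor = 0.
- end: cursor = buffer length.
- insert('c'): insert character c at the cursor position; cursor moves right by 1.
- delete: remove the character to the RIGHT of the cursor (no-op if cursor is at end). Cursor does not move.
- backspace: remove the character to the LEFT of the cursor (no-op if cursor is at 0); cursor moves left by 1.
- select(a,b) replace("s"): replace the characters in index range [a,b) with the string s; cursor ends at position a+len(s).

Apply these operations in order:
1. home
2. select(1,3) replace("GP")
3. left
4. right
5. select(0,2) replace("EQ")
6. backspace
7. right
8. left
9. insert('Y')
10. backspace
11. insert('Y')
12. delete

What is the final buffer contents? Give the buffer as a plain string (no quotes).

Answer: EYH

Derivation:
After op 1 (home): buf='OKXH' cursor=0
After op 2 (select(1,3) replace("GP")): buf='OGPH' cursor=3
After op 3 (left): buf='OGPH' cursor=2
After op 4 (right): buf='OGPH' cursor=3
After op 5 (select(0,2) replace("EQ")): buf='EQPH' cursor=2
After op 6 (backspace): buf='EPH' cursor=1
After op 7 (right): buf='EPH' cursor=2
After op 8 (left): buf='EPH' cursor=1
After op 9 (insert('Y')): buf='EYPH' cursor=2
After op 10 (backspace): buf='EPH' cursor=1
After op 11 (insert('Y')): buf='EYPH' cursor=2
After op 12 (delete): buf='EYH' cursor=2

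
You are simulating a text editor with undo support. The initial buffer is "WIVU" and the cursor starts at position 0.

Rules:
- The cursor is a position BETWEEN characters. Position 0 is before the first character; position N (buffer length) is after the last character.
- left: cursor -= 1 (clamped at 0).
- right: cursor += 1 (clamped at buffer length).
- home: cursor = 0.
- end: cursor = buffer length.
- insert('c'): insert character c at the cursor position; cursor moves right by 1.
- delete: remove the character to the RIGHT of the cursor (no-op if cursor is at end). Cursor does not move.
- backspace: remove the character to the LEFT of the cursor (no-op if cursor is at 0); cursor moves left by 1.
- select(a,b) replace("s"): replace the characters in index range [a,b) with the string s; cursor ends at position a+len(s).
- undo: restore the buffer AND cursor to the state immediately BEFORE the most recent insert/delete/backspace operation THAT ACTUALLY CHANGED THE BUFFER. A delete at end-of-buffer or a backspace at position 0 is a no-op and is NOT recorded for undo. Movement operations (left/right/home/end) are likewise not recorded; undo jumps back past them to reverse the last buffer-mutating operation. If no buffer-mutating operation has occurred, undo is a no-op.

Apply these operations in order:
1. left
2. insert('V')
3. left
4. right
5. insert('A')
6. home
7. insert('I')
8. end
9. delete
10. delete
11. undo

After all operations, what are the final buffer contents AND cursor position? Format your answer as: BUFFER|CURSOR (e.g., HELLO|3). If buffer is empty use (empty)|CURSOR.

Answer: VAWIVU|0

Derivation:
After op 1 (left): buf='WIVU' cursor=0
After op 2 (insert('V')): buf='VWIVU' cursor=1
After op 3 (left): buf='VWIVU' cursor=0
After op 4 (right): buf='VWIVU' cursor=1
After op 5 (insert('A')): buf='VAWIVU' cursor=2
After op 6 (home): buf='VAWIVU' cursor=0
After op 7 (insert('I')): buf='IVAWIVU' cursor=1
After op 8 (end): buf='IVAWIVU' cursor=7
After op 9 (delete): buf='IVAWIVU' cursor=7
After op 10 (delete): buf='IVAWIVU' cursor=7
After op 11 (undo): buf='VAWIVU' cursor=0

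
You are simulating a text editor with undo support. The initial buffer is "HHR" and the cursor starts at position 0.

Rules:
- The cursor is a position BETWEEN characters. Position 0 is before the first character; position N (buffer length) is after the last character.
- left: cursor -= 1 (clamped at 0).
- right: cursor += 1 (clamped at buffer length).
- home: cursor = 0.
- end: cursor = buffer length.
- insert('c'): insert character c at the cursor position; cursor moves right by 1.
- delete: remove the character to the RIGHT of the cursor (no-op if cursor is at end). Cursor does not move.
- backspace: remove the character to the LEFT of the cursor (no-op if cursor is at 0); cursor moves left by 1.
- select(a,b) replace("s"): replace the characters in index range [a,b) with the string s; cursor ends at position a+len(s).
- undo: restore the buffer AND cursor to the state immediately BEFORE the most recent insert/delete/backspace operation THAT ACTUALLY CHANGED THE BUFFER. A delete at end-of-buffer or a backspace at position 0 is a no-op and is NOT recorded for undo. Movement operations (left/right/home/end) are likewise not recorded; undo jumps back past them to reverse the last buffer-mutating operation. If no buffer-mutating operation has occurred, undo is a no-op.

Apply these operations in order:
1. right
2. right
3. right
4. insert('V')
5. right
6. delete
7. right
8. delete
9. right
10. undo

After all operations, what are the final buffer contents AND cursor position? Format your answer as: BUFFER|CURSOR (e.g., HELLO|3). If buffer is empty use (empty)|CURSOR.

After op 1 (right): buf='HHR' cursor=1
After op 2 (right): buf='HHR' cursor=2
After op 3 (right): buf='HHR' cursor=3
After op 4 (insert('V')): buf='HHRV' cursor=4
After op 5 (right): buf='HHRV' cursor=4
After op 6 (delete): buf='HHRV' cursor=4
After op 7 (right): buf='HHRV' cursor=4
After op 8 (delete): buf='HHRV' cursor=4
After op 9 (right): buf='HHRV' cursor=4
After op 10 (undo): buf='HHR' cursor=3

Answer: HHR|3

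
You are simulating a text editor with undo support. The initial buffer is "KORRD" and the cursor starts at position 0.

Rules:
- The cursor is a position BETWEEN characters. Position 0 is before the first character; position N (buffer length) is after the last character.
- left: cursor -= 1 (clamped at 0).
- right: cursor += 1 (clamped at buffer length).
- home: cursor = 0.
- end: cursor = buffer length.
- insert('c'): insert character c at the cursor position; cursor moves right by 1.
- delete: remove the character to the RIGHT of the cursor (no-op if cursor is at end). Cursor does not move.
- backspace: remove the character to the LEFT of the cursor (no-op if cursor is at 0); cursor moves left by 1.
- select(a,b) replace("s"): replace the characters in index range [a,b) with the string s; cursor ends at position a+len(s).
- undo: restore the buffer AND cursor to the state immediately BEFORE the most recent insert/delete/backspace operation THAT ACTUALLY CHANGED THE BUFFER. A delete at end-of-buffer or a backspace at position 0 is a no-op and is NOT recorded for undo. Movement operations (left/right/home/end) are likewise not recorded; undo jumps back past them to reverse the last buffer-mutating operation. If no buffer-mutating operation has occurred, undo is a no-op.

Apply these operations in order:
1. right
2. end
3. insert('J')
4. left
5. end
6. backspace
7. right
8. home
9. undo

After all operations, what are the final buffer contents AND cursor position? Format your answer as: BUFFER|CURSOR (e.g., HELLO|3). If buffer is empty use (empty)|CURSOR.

After op 1 (right): buf='KORRD' cursor=1
After op 2 (end): buf='KORRD' cursor=5
After op 3 (insert('J')): buf='KORRDJ' cursor=6
After op 4 (left): buf='KORRDJ' cursor=5
After op 5 (end): buf='KORRDJ' cursor=6
After op 6 (backspace): buf='KORRD' cursor=5
After op 7 (right): buf='KORRD' cursor=5
After op 8 (home): buf='KORRD' cursor=0
After op 9 (undo): buf='KORRDJ' cursor=6

Answer: KORRDJ|6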